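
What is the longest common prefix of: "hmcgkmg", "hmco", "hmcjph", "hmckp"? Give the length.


Words: hmcgkmg, hmco, hmcjph, hmckp
  Position 0: all 'h' => match
  Position 1: all 'm' => match
  Position 2: all 'c' => match
  Position 3: ('g', 'o', 'j', 'k') => mismatch, stop
LCP = "hmc" (length 3)

3


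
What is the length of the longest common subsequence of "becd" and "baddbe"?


LCS of "becd" and "baddbe"
DP table:
           b    a    d    d    b    e
      0    0    0    0    0    0    0
  b   0    1    1    1    1    1    1
  e   0    1    1    1    1    1    2
  c   0    1    1    1    1    1    2
  d   0    1    1    2    2    2    2
LCS length = dp[4][6] = 2

2


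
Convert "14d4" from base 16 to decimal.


Input: "14d4" in base 16
Positional expansion:
  Digit '1' (value 1) x 16^3 = 4096
  Digit '4' (value 4) x 16^2 = 1024
  Digit 'd' (value 13) x 16^1 = 208
  Digit '4' (value 4) x 16^0 = 4
Sum = 5332

5332


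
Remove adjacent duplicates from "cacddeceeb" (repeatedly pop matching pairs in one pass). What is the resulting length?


Input: cacddeceeb
Stack-based adjacent duplicate removal:
  Read 'c': push. Stack: c
  Read 'a': push. Stack: ca
  Read 'c': push. Stack: cac
  Read 'd': push. Stack: cacd
  Read 'd': matches stack top 'd' => pop. Stack: cac
  Read 'e': push. Stack: cace
  Read 'c': push. Stack: cacec
  Read 'e': push. Stack: cacece
  Read 'e': matches stack top 'e' => pop. Stack: cacec
  Read 'b': push. Stack: cacecb
Final stack: "cacecb" (length 6)

6


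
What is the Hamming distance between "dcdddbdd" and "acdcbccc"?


Comparing "dcdddbdd" and "acdcbccc" position by position:
  Position 0: 'd' vs 'a' => differ
  Position 1: 'c' vs 'c' => same
  Position 2: 'd' vs 'd' => same
  Position 3: 'd' vs 'c' => differ
  Position 4: 'd' vs 'b' => differ
  Position 5: 'b' vs 'c' => differ
  Position 6: 'd' vs 'c' => differ
  Position 7: 'd' vs 'c' => differ
Total differences (Hamming distance): 6

6


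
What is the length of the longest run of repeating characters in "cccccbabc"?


Input: "cccccbabc"
Scanning for longest run:
  Position 1 ('c'): continues run of 'c', length=2
  Position 2 ('c'): continues run of 'c', length=3
  Position 3 ('c'): continues run of 'c', length=4
  Position 4 ('c'): continues run of 'c', length=5
  Position 5 ('b'): new char, reset run to 1
  Position 6 ('a'): new char, reset run to 1
  Position 7 ('b'): new char, reset run to 1
  Position 8 ('c'): new char, reset run to 1
Longest run: 'c' with length 5

5


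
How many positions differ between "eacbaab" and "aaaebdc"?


Comparing "eacbaab" and "aaaebdc" position by position:
  Position 0: 'e' vs 'a' => DIFFER
  Position 1: 'a' vs 'a' => same
  Position 2: 'c' vs 'a' => DIFFER
  Position 3: 'b' vs 'e' => DIFFER
  Position 4: 'a' vs 'b' => DIFFER
  Position 5: 'a' vs 'd' => DIFFER
  Position 6: 'b' vs 'c' => DIFFER
Positions that differ: 6

6


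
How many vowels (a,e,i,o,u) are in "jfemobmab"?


Input: jfemobmab
Checking each character:
  'j' at position 0: consonant
  'f' at position 1: consonant
  'e' at position 2: vowel (running total: 1)
  'm' at position 3: consonant
  'o' at position 4: vowel (running total: 2)
  'b' at position 5: consonant
  'm' at position 6: consonant
  'a' at position 7: vowel (running total: 3)
  'b' at position 8: consonant
Total vowels: 3

3


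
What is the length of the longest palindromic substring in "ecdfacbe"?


Input: "ecdfacbe"
Checking substrings for palindromes:
  No multi-char palindromic substrings found
Longest palindromic substring: "e" with length 1

1


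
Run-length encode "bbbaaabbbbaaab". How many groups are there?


Input: bbbaaabbbbaaab
Scanning for consecutive runs:
  Group 1: 'b' x 3 (positions 0-2)
  Group 2: 'a' x 3 (positions 3-5)
  Group 3: 'b' x 4 (positions 6-9)
  Group 4: 'a' x 3 (positions 10-12)
  Group 5: 'b' x 1 (positions 13-13)
Total groups: 5

5


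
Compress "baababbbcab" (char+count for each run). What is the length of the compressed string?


Input: baababbbcab
Runs:
  'b' x 1 => "b1"
  'a' x 2 => "a2"
  'b' x 1 => "b1"
  'a' x 1 => "a1"
  'b' x 3 => "b3"
  'c' x 1 => "c1"
  'a' x 1 => "a1"
  'b' x 1 => "b1"
Compressed: "b1a2b1a1b3c1a1b1"
Compressed length: 16

16


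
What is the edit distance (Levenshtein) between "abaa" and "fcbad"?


Computing edit distance: "abaa" -> "fcbad"
DP table:
           f    c    b    a    d
      0    1    2    3    4    5
  a   1    1    2    3    3    4
  b   2    2    2    2    3    4
  a   3    3    3    3    2    3
  a   4    4    4    4    3    3
Edit distance = dp[4][5] = 3

3


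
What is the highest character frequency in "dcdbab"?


Input: dcdbab
Character counts:
  'a': 1
  'b': 2
  'c': 1
  'd': 2
Maximum frequency: 2

2


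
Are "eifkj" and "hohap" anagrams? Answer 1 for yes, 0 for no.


Strings: "eifkj", "hohap"
Sorted first:  efijk
Sorted second: ahhop
Differ at position 0: 'e' vs 'a' => not anagrams

0


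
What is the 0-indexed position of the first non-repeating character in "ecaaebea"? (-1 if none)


Input: ecaaebea
Character frequencies:
  'a': 3
  'b': 1
  'c': 1
  'e': 3
Scanning left to right for freq == 1:
  Position 0 ('e'): freq=3, skip
  Position 1 ('c'): unique! => answer = 1

1


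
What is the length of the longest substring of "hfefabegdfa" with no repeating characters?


Input: "hfefabegdfa"
Sliding window (track last position of each char):
  Position 0 ('h'): window [0,0] length 1 -- new best
  Position 1 ('f'): window [0,1] length 2 -- new best
  Position 2 ('e'): window [0,2] length 3 -- new best
  Position 3 ('f'): repeat (last at 1), move window start to 2
  Position 3 ('f'): window [2,3] length 2
  Position 4 ('a'): window [2,4] length 3
  Position 5 ('b'): window [2,5] length 4 -- new best
  Position 6 ('e'): repeat (last at 2), move window start to 3
  Position 6 ('e'): window [3,6] length 4
  Position 7 ('g'): window [3,7] length 5 -- new best
  Position 8 ('d'): window [3,8] length 6 -- new best
  Position 9 ('f'): repeat (last at 3), move window start to 4
  Position 9 ('f'): window [4,9] length 6
  Position 10 ('a'): repeat (last at 4), move window start to 5
  Position 10 ('a'): window [5,10] length 6
Longest substring with no repeats: "fabegd" with length 6

6


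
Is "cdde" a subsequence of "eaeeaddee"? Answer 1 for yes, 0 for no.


Check if "cdde" is a subsequence of "eaeeaddee"
Greedy scan:
  Position 0 ('e'): no match needed
  Position 1 ('a'): no match needed
  Position 2 ('e'): no match needed
  Position 3 ('e'): no match needed
  Position 4 ('a'): no match needed
  Position 5 ('d'): no match needed
  Position 6 ('d'): no match needed
  Position 7 ('e'): no match needed
  Position 8 ('e'): no match needed
Only matched 0/4 characters => not a subsequence

0


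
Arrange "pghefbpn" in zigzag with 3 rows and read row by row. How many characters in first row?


Zigzag "pghefbpn" into 3 rows:
Placing characters:
  'p' => row 0
  'g' => row 1
  'h' => row 2
  'e' => row 1
  'f' => row 0
  'b' => row 1
  'p' => row 2
  'n' => row 1
Rows:
  Row 0: "pf"
  Row 1: "gebn"
  Row 2: "hp"
First row length: 2

2


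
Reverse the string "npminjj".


Input: npminjj
Reading characters right to left:
  Position 6: 'j'
  Position 5: 'j'
  Position 4: 'n'
  Position 3: 'i'
  Position 2: 'm'
  Position 1: 'p'
  Position 0: 'n'
Reversed: jjnimpn

jjnimpn


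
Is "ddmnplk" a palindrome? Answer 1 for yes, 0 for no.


Input: ddmnplk
Reversed: klpnmdd
  Compare pos 0 ('d') with pos 6 ('k'): MISMATCH
  Compare pos 1 ('d') with pos 5 ('l'): MISMATCH
  Compare pos 2 ('m') with pos 4 ('p'): MISMATCH
Result: not a palindrome

0


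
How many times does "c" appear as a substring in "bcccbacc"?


Searching for "c" in "bcccbacc"
Scanning each position:
  Position 0: "b" => no
  Position 1: "c" => MATCH
  Position 2: "c" => MATCH
  Position 3: "c" => MATCH
  Position 4: "b" => no
  Position 5: "a" => no
  Position 6: "c" => MATCH
  Position 7: "c" => MATCH
Total occurrences: 5

5


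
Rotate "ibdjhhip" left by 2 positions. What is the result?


Input: "ibdjhhip", rotate left by 2
First 2 characters: "ib"
Remaining characters: "djhhip"
Concatenate remaining + first: "djhhip" + "ib" = "djhhipib"

djhhipib


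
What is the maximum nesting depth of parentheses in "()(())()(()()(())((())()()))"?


Input: "()(())()(()()(())((())()()))"
Tracking depth:
  Position 0 '(': depth becomes 1
  Position 1 ')': depth becomes 0
  Position 2 '(': depth becomes 1
  Position 3 '(': depth becomes 2
  Position 4 ')': depth becomes 1
  Position 5 ')': depth becomes 0
  Position 6 '(': depth becomes 1
  Position 7 ')': depth becomes 0
  Position 8 '(': depth becomes 1
  Position 9 '(': depth becomes 2
  Position 10 ')': depth becomes 1
  Position 11 '(': depth becomes 2
  Position 12 ')': depth becomes 1
  Position 13 '(': depth becomes 2
  Position 14 '(': depth becomes 3
  Position 15 ')': depth becomes 2
  Position 16 ')': depth becomes 1
  Position 17 '(': depth becomes 2
  Position 18 '(': depth becomes 3
  Position 19 '(': depth becomes 4
  Position 20 ')': depth becomes 3
  Position 21 ')': depth becomes 2
  Position 22 '(': depth becomes 3
  Position 23 ')': depth becomes 2
  Position 24 '(': depth becomes 3
  Position 25 ')': depth becomes 2
  Position 26 ')': depth becomes 1
  Position 27 ')': depth becomes 0
Maximum depth reached: 4

4


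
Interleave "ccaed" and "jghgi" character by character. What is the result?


Interleaving "ccaed" and "jghgi":
  Position 0: 'c' from first, 'j' from second => "cj"
  Position 1: 'c' from first, 'g' from second => "cg"
  Position 2: 'a' from first, 'h' from second => "ah"
  Position 3: 'e' from first, 'g' from second => "eg"
  Position 4: 'd' from first, 'i' from second => "di"
Result: cjcgahegdi

cjcgahegdi


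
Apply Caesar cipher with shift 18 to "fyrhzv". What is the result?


Caesar cipher: shift "fyrhzv" by 18
  'f' (pos 5) + 18 = pos 23 = 'x'
  'y' (pos 24) + 18 = pos 16 = 'q'
  'r' (pos 17) + 18 = pos 9 = 'j'
  'h' (pos 7) + 18 = pos 25 = 'z'
  'z' (pos 25) + 18 = pos 17 = 'r'
  'v' (pos 21) + 18 = pos 13 = 'n'
Result: xqjzrn

xqjzrn


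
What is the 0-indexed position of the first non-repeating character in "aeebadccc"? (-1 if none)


Input: aeebadccc
Character frequencies:
  'a': 2
  'b': 1
  'c': 3
  'd': 1
  'e': 2
Scanning left to right for freq == 1:
  Position 0 ('a'): freq=2, skip
  Position 1 ('e'): freq=2, skip
  Position 2 ('e'): freq=2, skip
  Position 3 ('b'): unique! => answer = 3

3


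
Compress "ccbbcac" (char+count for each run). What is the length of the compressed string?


Input: ccbbcac
Runs:
  'c' x 2 => "c2"
  'b' x 2 => "b2"
  'c' x 1 => "c1"
  'a' x 1 => "a1"
  'c' x 1 => "c1"
Compressed: "c2b2c1a1c1"
Compressed length: 10

10


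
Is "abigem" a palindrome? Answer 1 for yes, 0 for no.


Input: abigem
Reversed: megiba
  Compare pos 0 ('a') with pos 5 ('m'): MISMATCH
  Compare pos 1 ('b') with pos 4 ('e'): MISMATCH
  Compare pos 2 ('i') with pos 3 ('g'): MISMATCH
Result: not a palindrome

0


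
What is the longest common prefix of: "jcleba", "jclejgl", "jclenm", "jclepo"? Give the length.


Words: jcleba, jclejgl, jclenm, jclepo
  Position 0: all 'j' => match
  Position 1: all 'c' => match
  Position 2: all 'l' => match
  Position 3: all 'e' => match
  Position 4: ('b', 'j', 'n', 'p') => mismatch, stop
LCP = "jcle" (length 4)

4


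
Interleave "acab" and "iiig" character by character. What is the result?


Interleaving "acab" and "iiig":
  Position 0: 'a' from first, 'i' from second => "ai"
  Position 1: 'c' from first, 'i' from second => "ci"
  Position 2: 'a' from first, 'i' from second => "ai"
  Position 3: 'b' from first, 'g' from second => "bg"
Result: aiciaibg

aiciaibg


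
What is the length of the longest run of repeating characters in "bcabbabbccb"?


Input: "bcabbabbccb"
Scanning for longest run:
  Position 1 ('c'): new char, reset run to 1
  Position 2 ('a'): new char, reset run to 1
  Position 3 ('b'): new char, reset run to 1
  Position 4 ('b'): continues run of 'b', length=2
  Position 5 ('a'): new char, reset run to 1
  Position 6 ('b'): new char, reset run to 1
  Position 7 ('b'): continues run of 'b', length=2
  Position 8 ('c'): new char, reset run to 1
  Position 9 ('c'): continues run of 'c', length=2
  Position 10 ('b'): new char, reset run to 1
Longest run: 'b' with length 2

2


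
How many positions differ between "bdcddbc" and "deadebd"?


Comparing "bdcddbc" and "deadebd" position by position:
  Position 0: 'b' vs 'd' => DIFFER
  Position 1: 'd' vs 'e' => DIFFER
  Position 2: 'c' vs 'a' => DIFFER
  Position 3: 'd' vs 'd' => same
  Position 4: 'd' vs 'e' => DIFFER
  Position 5: 'b' vs 'b' => same
  Position 6: 'c' vs 'd' => DIFFER
Positions that differ: 5

5


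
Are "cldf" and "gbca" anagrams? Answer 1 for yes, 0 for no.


Strings: "cldf", "gbca"
Sorted first:  cdfl
Sorted second: abcg
Differ at position 0: 'c' vs 'a' => not anagrams

0


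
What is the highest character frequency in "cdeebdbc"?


Input: cdeebdbc
Character counts:
  'b': 2
  'c': 2
  'd': 2
  'e': 2
Maximum frequency: 2

2


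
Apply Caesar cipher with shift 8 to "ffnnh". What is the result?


Caesar cipher: shift "ffnnh" by 8
  'f' (pos 5) + 8 = pos 13 = 'n'
  'f' (pos 5) + 8 = pos 13 = 'n'
  'n' (pos 13) + 8 = pos 21 = 'v'
  'n' (pos 13) + 8 = pos 21 = 'v'
  'h' (pos 7) + 8 = pos 15 = 'p'
Result: nnvvp

nnvvp


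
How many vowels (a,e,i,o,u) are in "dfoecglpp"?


Input: dfoecglpp
Checking each character:
  'd' at position 0: consonant
  'f' at position 1: consonant
  'o' at position 2: vowel (running total: 1)
  'e' at position 3: vowel (running total: 2)
  'c' at position 4: consonant
  'g' at position 5: consonant
  'l' at position 6: consonant
  'p' at position 7: consonant
  'p' at position 8: consonant
Total vowels: 2

2


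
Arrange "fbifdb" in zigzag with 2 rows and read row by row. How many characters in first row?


Zigzag "fbifdb" into 2 rows:
Placing characters:
  'f' => row 0
  'b' => row 1
  'i' => row 0
  'f' => row 1
  'd' => row 0
  'b' => row 1
Rows:
  Row 0: "fid"
  Row 1: "bfb"
First row length: 3

3


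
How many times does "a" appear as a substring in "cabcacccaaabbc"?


Searching for "a" in "cabcacccaaabbc"
Scanning each position:
  Position 0: "c" => no
  Position 1: "a" => MATCH
  Position 2: "b" => no
  Position 3: "c" => no
  Position 4: "a" => MATCH
  Position 5: "c" => no
  Position 6: "c" => no
  Position 7: "c" => no
  Position 8: "a" => MATCH
  Position 9: "a" => MATCH
  Position 10: "a" => MATCH
  Position 11: "b" => no
  Position 12: "b" => no
  Position 13: "c" => no
Total occurrences: 5

5


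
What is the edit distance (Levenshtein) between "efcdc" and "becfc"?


Computing edit distance: "efcdc" -> "becfc"
DP table:
           b    e    c    f    c
      0    1    2    3    4    5
  e   1    1    1    2    3    4
  f   2    2    2    2    2    3
  c   3    3    3    2    3    2
  d   4    4    4    3    3    3
  c   5    5    5    4    4    3
Edit distance = dp[5][5] = 3

3


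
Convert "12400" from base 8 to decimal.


Input: "12400" in base 8
Positional expansion:
  Digit '1' (value 1) x 8^4 = 4096
  Digit '2' (value 2) x 8^3 = 1024
  Digit '4' (value 4) x 8^2 = 256
  Digit '0' (value 0) x 8^1 = 0
  Digit '0' (value 0) x 8^0 = 0
Sum = 5376

5376


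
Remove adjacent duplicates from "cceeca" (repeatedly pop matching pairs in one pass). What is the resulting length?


Input: cceeca
Stack-based adjacent duplicate removal:
  Read 'c': push. Stack: c
  Read 'c': matches stack top 'c' => pop. Stack: (empty)
  Read 'e': push. Stack: e
  Read 'e': matches stack top 'e' => pop. Stack: (empty)
  Read 'c': push. Stack: c
  Read 'a': push. Stack: ca
Final stack: "ca" (length 2)

2


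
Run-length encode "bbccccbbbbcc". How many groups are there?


Input: bbccccbbbbcc
Scanning for consecutive runs:
  Group 1: 'b' x 2 (positions 0-1)
  Group 2: 'c' x 4 (positions 2-5)
  Group 3: 'b' x 4 (positions 6-9)
  Group 4: 'c' x 2 (positions 10-11)
Total groups: 4

4


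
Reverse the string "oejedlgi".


Input: oejedlgi
Reading characters right to left:
  Position 7: 'i'
  Position 6: 'g'
  Position 5: 'l'
  Position 4: 'd'
  Position 3: 'e'
  Position 2: 'j'
  Position 1: 'e'
  Position 0: 'o'
Reversed: igldejeo

igldejeo


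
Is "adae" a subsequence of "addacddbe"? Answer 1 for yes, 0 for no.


Check if "adae" is a subsequence of "addacddbe"
Greedy scan:
  Position 0 ('a'): matches sub[0] = 'a'
  Position 1 ('d'): matches sub[1] = 'd'
  Position 2 ('d'): no match needed
  Position 3 ('a'): matches sub[2] = 'a'
  Position 4 ('c'): no match needed
  Position 5 ('d'): no match needed
  Position 6 ('d'): no match needed
  Position 7 ('b'): no match needed
  Position 8 ('e'): matches sub[3] = 'e'
All 4 characters matched => is a subsequence

1


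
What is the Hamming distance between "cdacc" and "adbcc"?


Comparing "cdacc" and "adbcc" position by position:
  Position 0: 'c' vs 'a' => differ
  Position 1: 'd' vs 'd' => same
  Position 2: 'a' vs 'b' => differ
  Position 3: 'c' vs 'c' => same
  Position 4: 'c' vs 'c' => same
Total differences (Hamming distance): 2

2


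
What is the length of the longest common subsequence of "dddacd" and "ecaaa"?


LCS of "dddacd" and "ecaaa"
DP table:
           e    c    a    a    a
      0    0    0    0    0    0
  d   0    0    0    0    0    0
  d   0    0    0    0    0    0
  d   0    0    0    0    0    0
  a   0    0    0    1    1    1
  c   0    0    1    1    1    1
  d   0    0    1    1    1    1
LCS length = dp[6][5] = 1

1


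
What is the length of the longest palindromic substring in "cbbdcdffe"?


Input: "cbbdcdffe"
Checking substrings for palindromes:
  [3:6] "dcd" (len 3) => palindrome
  [1:3] "bb" (len 2) => palindrome
  [6:8] "ff" (len 2) => palindrome
Longest palindromic substring: "dcd" with length 3

3


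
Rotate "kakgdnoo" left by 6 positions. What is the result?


Input: "kakgdnoo", rotate left by 6
First 6 characters: "kakgdn"
Remaining characters: "oo"
Concatenate remaining + first: "oo" + "kakgdn" = "ookakgdn"

ookakgdn


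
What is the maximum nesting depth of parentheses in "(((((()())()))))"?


Input: "(((((()())()))))"
Tracking depth:
  Position 0 '(': depth becomes 1
  Position 1 '(': depth becomes 2
  Position 2 '(': depth becomes 3
  Position 3 '(': depth becomes 4
  Position 4 '(': depth becomes 5
  Position 5 '(': depth becomes 6
  Position 6 ')': depth becomes 5
  Position 7 '(': depth becomes 6
  Position 8 ')': depth becomes 5
  Position 9 ')': depth becomes 4
  Position 10 '(': depth becomes 5
  Position 11 ')': depth becomes 4
  Position 12 ')': depth becomes 3
  Position 13 ')': depth becomes 2
  Position 14 ')': depth becomes 1
  Position 15 ')': depth becomes 0
Maximum depth reached: 6

6


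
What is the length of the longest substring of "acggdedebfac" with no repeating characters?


Input: "acggdedebfac"
Sliding window (track last position of each char):
  Position 0 ('a'): window [0,0] length 1 -- new best
  Position 1 ('c'): window [0,1] length 2 -- new best
  Position 2 ('g'): window [0,2] length 3 -- new best
  Position 3 ('g'): repeat (last at 2), move window start to 3
  Position 3 ('g'): window [3,3] length 1
  Position 4 ('d'): window [3,4] length 2
  Position 5 ('e'): window [3,5] length 3
  Position 6 ('d'): repeat (last at 4), move window start to 5
  Position 6 ('d'): window [5,6] length 2
  Position 7 ('e'): repeat (last at 5), move window start to 6
  Position 7 ('e'): window [6,7] length 2
  Position 8 ('b'): window [6,8] length 3
  Position 9 ('f'): window [6,9] length 4 -- new best
  Position 10 ('a'): window [6,10] length 5 -- new best
  Position 11 ('c'): window [6,11] length 6 -- new best
Longest substring with no repeats: "debfac" with length 6

6


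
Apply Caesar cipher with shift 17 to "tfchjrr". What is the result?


Caesar cipher: shift "tfchjrr" by 17
  't' (pos 19) + 17 = pos 10 = 'k'
  'f' (pos 5) + 17 = pos 22 = 'w'
  'c' (pos 2) + 17 = pos 19 = 't'
  'h' (pos 7) + 17 = pos 24 = 'y'
  'j' (pos 9) + 17 = pos 0 = 'a'
  'r' (pos 17) + 17 = pos 8 = 'i'
  'r' (pos 17) + 17 = pos 8 = 'i'
Result: kwtyaii

kwtyaii


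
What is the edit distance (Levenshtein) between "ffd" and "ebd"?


Computing edit distance: "ffd" -> "ebd"
DP table:
           e    b    d
      0    1    2    3
  f   1    1    2    3
  f   2    2    2    3
  d   3    3    3    2
Edit distance = dp[3][3] = 2

2


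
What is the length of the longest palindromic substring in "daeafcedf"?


Input: "daeafcedf"
Checking substrings for palindromes:
  [1:4] "aea" (len 3) => palindrome
Longest palindromic substring: "aea" with length 3

3


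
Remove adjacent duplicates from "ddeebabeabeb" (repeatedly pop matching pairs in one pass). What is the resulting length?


Input: ddeebabeabeb
Stack-based adjacent duplicate removal:
  Read 'd': push. Stack: d
  Read 'd': matches stack top 'd' => pop. Stack: (empty)
  Read 'e': push. Stack: e
  Read 'e': matches stack top 'e' => pop. Stack: (empty)
  Read 'b': push. Stack: b
  Read 'a': push. Stack: ba
  Read 'b': push. Stack: bab
  Read 'e': push. Stack: babe
  Read 'a': push. Stack: babea
  Read 'b': push. Stack: babeab
  Read 'e': push. Stack: babeabe
  Read 'b': push. Stack: babeabeb
Final stack: "babeabeb" (length 8)

8


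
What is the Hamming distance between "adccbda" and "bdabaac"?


Comparing "adccbda" and "bdabaac" position by position:
  Position 0: 'a' vs 'b' => differ
  Position 1: 'd' vs 'd' => same
  Position 2: 'c' vs 'a' => differ
  Position 3: 'c' vs 'b' => differ
  Position 4: 'b' vs 'a' => differ
  Position 5: 'd' vs 'a' => differ
  Position 6: 'a' vs 'c' => differ
Total differences (Hamming distance): 6

6


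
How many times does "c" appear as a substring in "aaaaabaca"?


Searching for "c" in "aaaaabaca"
Scanning each position:
  Position 0: "a" => no
  Position 1: "a" => no
  Position 2: "a" => no
  Position 3: "a" => no
  Position 4: "a" => no
  Position 5: "b" => no
  Position 6: "a" => no
  Position 7: "c" => MATCH
  Position 8: "a" => no
Total occurrences: 1

1


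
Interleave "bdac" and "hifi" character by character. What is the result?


Interleaving "bdac" and "hifi":
  Position 0: 'b' from first, 'h' from second => "bh"
  Position 1: 'd' from first, 'i' from second => "di"
  Position 2: 'a' from first, 'f' from second => "af"
  Position 3: 'c' from first, 'i' from second => "ci"
Result: bhdiafci

bhdiafci


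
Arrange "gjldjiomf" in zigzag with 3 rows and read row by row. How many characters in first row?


Zigzag "gjldjiomf" into 3 rows:
Placing characters:
  'g' => row 0
  'j' => row 1
  'l' => row 2
  'd' => row 1
  'j' => row 0
  'i' => row 1
  'o' => row 2
  'm' => row 1
  'f' => row 0
Rows:
  Row 0: "gjf"
  Row 1: "jdim"
  Row 2: "lo"
First row length: 3

3


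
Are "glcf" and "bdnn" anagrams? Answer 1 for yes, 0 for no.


Strings: "glcf", "bdnn"
Sorted first:  cfgl
Sorted second: bdnn
Differ at position 0: 'c' vs 'b' => not anagrams

0


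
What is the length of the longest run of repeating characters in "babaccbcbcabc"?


Input: "babaccbcbcabc"
Scanning for longest run:
  Position 1 ('a'): new char, reset run to 1
  Position 2 ('b'): new char, reset run to 1
  Position 3 ('a'): new char, reset run to 1
  Position 4 ('c'): new char, reset run to 1
  Position 5 ('c'): continues run of 'c', length=2
  Position 6 ('b'): new char, reset run to 1
  Position 7 ('c'): new char, reset run to 1
  Position 8 ('b'): new char, reset run to 1
  Position 9 ('c'): new char, reset run to 1
  Position 10 ('a'): new char, reset run to 1
  Position 11 ('b'): new char, reset run to 1
  Position 12 ('c'): new char, reset run to 1
Longest run: 'c' with length 2

2


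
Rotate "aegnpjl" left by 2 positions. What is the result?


Input: "aegnpjl", rotate left by 2
First 2 characters: "ae"
Remaining characters: "gnpjl"
Concatenate remaining + first: "gnpjl" + "ae" = "gnpjlae"

gnpjlae


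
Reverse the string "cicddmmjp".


Input: cicddmmjp
Reading characters right to left:
  Position 8: 'p'
  Position 7: 'j'
  Position 6: 'm'
  Position 5: 'm'
  Position 4: 'd'
  Position 3: 'd'
  Position 2: 'c'
  Position 1: 'i'
  Position 0: 'c'
Reversed: pjmmddcic

pjmmddcic


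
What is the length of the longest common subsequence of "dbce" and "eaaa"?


LCS of "dbce" and "eaaa"
DP table:
           e    a    a    a
      0    0    0    0    0
  d   0    0    0    0    0
  b   0    0    0    0    0
  c   0    0    0    0    0
  e   0    1    1    1    1
LCS length = dp[4][4] = 1

1


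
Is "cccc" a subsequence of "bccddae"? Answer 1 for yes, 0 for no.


Check if "cccc" is a subsequence of "bccddae"
Greedy scan:
  Position 0 ('b'): no match needed
  Position 1 ('c'): matches sub[0] = 'c'
  Position 2 ('c'): matches sub[1] = 'c'
  Position 3 ('d'): no match needed
  Position 4 ('d'): no match needed
  Position 5 ('a'): no match needed
  Position 6 ('e'): no match needed
Only matched 2/4 characters => not a subsequence

0


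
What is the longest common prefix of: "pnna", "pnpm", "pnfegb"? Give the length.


Words: pnna, pnpm, pnfegb
  Position 0: all 'p' => match
  Position 1: all 'n' => match
  Position 2: ('n', 'p', 'f') => mismatch, stop
LCP = "pn" (length 2)

2


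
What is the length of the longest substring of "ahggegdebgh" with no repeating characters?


Input: "ahggegdebgh"
Sliding window (track last position of each char):
  Position 0 ('a'): window [0,0] length 1 -- new best
  Position 1 ('h'): window [0,1] length 2 -- new best
  Position 2 ('g'): window [0,2] length 3 -- new best
  Position 3 ('g'): repeat (last at 2), move window start to 3
  Position 3 ('g'): window [3,3] length 1
  Position 4 ('e'): window [3,4] length 2
  Position 5 ('g'): repeat (last at 3), move window start to 4
  Position 5 ('g'): window [4,5] length 2
  Position 6 ('d'): window [4,6] length 3
  Position 7 ('e'): repeat (last at 4), move window start to 5
  Position 7 ('e'): window [5,7] length 3
  Position 8 ('b'): window [5,8] length 4 -- new best
  Position 9 ('g'): repeat (last at 5), move window start to 6
  Position 9 ('g'): window [6,9] length 4
  Position 10 ('h'): window [6,10] length 5 -- new best
Longest substring with no repeats: "debgh" with length 5

5


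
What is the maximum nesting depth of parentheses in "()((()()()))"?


Input: "()((()()()))"
Tracking depth:
  Position 0 '(': depth becomes 1
  Position 1 ')': depth becomes 0
  Position 2 '(': depth becomes 1
  Position 3 '(': depth becomes 2
  Position 4 '(': depth becomes 3
  Position 5 ')': depth becomes 2
  Position 6 '(': depth becomes 3
  Position 7 ')': depth becomes 2
  Position 8 '(': depth becomes 3
  Position 9 ')': depth becomes 2
  Position 10 ')': depth becomes 1
  Position 11 ')': depth becomes 0
Maximum depth reached: 3

3


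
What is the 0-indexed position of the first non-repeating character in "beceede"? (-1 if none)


Input: beceede
Character frequencies:
  'b': 1
  'c': 1
  'd': 1
  'e': 4
Scanning left to right for freq == 1:
  Position 0 ('b'): unique! => answer = 0

0


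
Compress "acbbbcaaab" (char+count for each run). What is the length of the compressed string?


Input: acbbbcaaab
Runs:
  'a' x 1 => "a1"
  'c' x 1 => "c1"
  'b' x 3 => "b3"
  'c' x 1 => "c1"
  'a' x 3 => "a3"
  'b' x 1 => "b1"
Compressed: "a1c1b3c1a3b1"
Compressed length: 12

12


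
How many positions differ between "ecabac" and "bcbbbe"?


Comparing "ecabac" and "bcbbbe" position by position:
  Position 0: 'e' vs 'b' => DIFFER
  Position 1: 'c' vs 'c' => same
  Position 2: 'a' vs 'b' => DIFFER
  Position 3: 'b' vs 'b' => same
  Position 4: 'a' vs 'b' => DIFFER
  Position 5: 'c' vs 'e' => DIFFER
Positions that differ: 4

4


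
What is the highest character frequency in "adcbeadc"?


Input: adcbeadc
Character counts:
  'a': 2
  'b': 1
  'c': 2
  'd': 2
  'e': 1
Maximum frequency: 2

2


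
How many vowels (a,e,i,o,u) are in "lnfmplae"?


Input: lnfmplae
Checking each character:
  'l' at position 0: consonant
  'n' at position 1: consonant
  'f' at position 2: consonant
  'm' at position 3: consonant
  'p' at position 4: consonant
  'l' at position 5: consonant
  'a' at position 6: vowel (running total: 1)
  'e' at position 7: vowel (running total: 2)
Total vowels: 2

2


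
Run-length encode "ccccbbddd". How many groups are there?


Input: ccccbbddd
Scanning for consecutive runs:
  Group 1: 'c' x 4 (positions 0-3)
  Group 2: 'b' x 2 (positions 4-5)
  Group 3: 'd' x 3 (positions 6-8)
Total groups: 3

3


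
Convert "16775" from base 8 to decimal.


Input: "16775" in base 8
Positional expansion:
  Digit '1' (value 1) x 8^4 = 4096
  Digit '6' (value 6) x 8^3 = 3072
  Digit '7' (value 7) x 8^2 = 448
  Digit '7' (value 7) x 8^1 = 56
  Digit '5' (value 5) x 8^0 = 5
Sum = 7677

7677


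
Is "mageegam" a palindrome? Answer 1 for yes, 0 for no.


Input: mageegam
Reversed: mageegam
  Compare pos 0 ('m') with pos 7 ('m'): match
  Compare pos 1 ('a') with pos 6 ('a'): match
  Compare pos 2 ('g') with pos 5 ('g'): match
  Compare pos 3 ('e') with pos 4 ('e'): match
Result: palindrome

1


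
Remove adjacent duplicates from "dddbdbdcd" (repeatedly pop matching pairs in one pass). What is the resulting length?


Input: dddbdbdcd
Stack-based adjacent duplicate removal:
  Read 'd': push. Stack: d
  Read 'd': matches stack top 'd' => pop. Stack: (empty)
  Read 'd': push. Stack: d
  Read 'b': push. Stack: db
  Read 'd': push. Stack: dbd
  Read 'b': push. Stack: dbdb
  Read 'd': push. Stack: dbdbd
  Read 'c': push. Stack: dbdbdc
  Read 'd': push. Stack: dbdbdcd
Final stack: "dbdbdcd" (length 7)

7


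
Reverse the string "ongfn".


Input: ongfn
Reading characters right to left:
  Position 4: 'n'
  Position 3: 'f'
  Position 2: 'g'
  Position 1: 'n'
  Position 0: 'o'
Reversed: nfgno

nfgno


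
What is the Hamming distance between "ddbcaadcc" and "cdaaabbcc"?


Comparing "ddbcaadcc" and "cdaaabbcc" position by position:
  Position 0: 'd' vs 'c' => differ
  Position 1: 'd' vs 'd' => same
  Position 2: 'b' vs 'a' => differ
  Position 3: 'c' vs 'a' => differ
  Position 4: 'a' vs 'a' => same
  Position 5: 'a' vs 'b' => differ
  Position 6: 'd' vs 'b' => differ
  Position 7: 'c' vs 'c' => same
  Position 8: 'c' vs 'c' => same
Total differences (Hamming distance): 5

5


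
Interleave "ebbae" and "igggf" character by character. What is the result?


Interleaving "ebbae" and "igggf":
  Position 0: 'e' from first, 'i' from second => "ei"
  Position 1: 'b' from first, 'g' from second => "bg"
  Position 2: 'b' from first, 'g' from second => "bg"
  Position 3: 'a' from first, 'g' from second => "ag"
  Position 4: 'e' from first, 'f' from second => "ef"
Result: eibgbgagef

eibgbgagef


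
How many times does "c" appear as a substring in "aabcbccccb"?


Searching for "c" in "aabcbccccb"
Scanning each position:
  Position 0: "a" => no
  Position 1: "a" => no
  Position 2: "b" => no
  Position 3: "c" => MATCH
  Position 4: "b" => no
  Position 5: "c" => MATCH
  Position 6: "c" => MATCH
  Position 7: "c" => MATCH
  Position 8: "c" => MATCH
  Position 9: "b" => no
Total occurrences: 5

5


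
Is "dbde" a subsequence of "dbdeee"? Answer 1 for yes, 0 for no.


Check if "dbde" is a subsequence of "dbdeee"
Greedy scan:
  Position 0 ('d'): matches sub[0] = 'd'
  Position 1 ('b'): matches sub[1] = 'b'
  Position 2 ('d'): matches sub[2] = 'd'
  Position 3 ('e'): matches sub[3] = 'e'
  Position 4 ('e'): no match needed
  Position 5 ('e'): no match needed
All 4 characters matched => is a subsequence

1


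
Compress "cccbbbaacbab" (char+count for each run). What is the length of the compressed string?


Input: cccbbbaacbab
Runs:
  'c' x 3 => "c3"
  'b' x 3 => "b3"
  'a' x 2 => "a2"
  'c' x 1 => "c1"
  'b' x 1 => "b1"
  'a' x 1 => "a1"
  'b' x 1 => "b1"
Compressed: "c3b3a2c1b1a1b1"
Compressed length: 14

14


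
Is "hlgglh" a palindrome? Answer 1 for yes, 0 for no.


Input: hlgglh
Reversed: hlgglh
  Compare pos 0 ('h') with pos 5 ('h'): match
  Compare pos 1 ('l') with pos 4 ('l'): match
  Compare pos 2 ('g') with pos 3 ('g'): match
Result: palindrome

1


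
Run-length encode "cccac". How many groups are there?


Input: cccac
Scanning for consecutive runs:
  Group 1: 'c' x 3 (positions 0-2)
  Group 2: 'a' x 1 (positions 3-3)
  Group 3: 'c' x 1 (positions 4-4)
Total groups: 3

3


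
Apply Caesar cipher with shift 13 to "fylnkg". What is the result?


Caesar cipher: shift "fylnkg" by 13
  'f' (pos 5) + 13 = pos 18 = 's'
  'y' (pos 24) + 13 = pos 11 = 'l'
  'l' (pos 11) + 13 = pos 24 = 'y'
  'n' (pos 13) + 13 = pos 0 = 'a'
  'k' (pos 10) + 13 = pos 23 = 'x'
  'g' (pos 6) + 13 = pos 19 = 't'
Result: slyaxt

slyaxt


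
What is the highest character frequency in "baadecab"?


Input: baadecab
Character counts:
  'a': 3
  'b': 2
  'c': 1
  'd': 1
  'e': 1
Maximum frequency: 3

3


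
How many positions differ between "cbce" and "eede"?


Comparing "cbce" and "eede" position by position:
  Position 0: 'c' vs 'e' => DIFFER
  Position 1: 'b' vs 'e' => DIFFER
  Position 2: 'c' vs 'd' => DIFFER
  Position 3: 'e' vs 'e' => same
Positions that differ: 3

3


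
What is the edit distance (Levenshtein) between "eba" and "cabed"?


Computing edit distance: "eba" -> "cabed"
DP table:
           c    a    b    e    d
      0    1    2    3    4    5
  e   1    1    2    3    3    4
  b   2    2    2    2    3    4
  a   3    3    2    3    3    4
Edit distance = dp[3][5] = 4

4


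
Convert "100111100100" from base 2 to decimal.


Input: "100111100100" in base 2
Positional expansion:
  Digit '1' (value 1) x 2^11 = 2048
  Digit '0' (value 0) x 2^10 = 0
  Digit '0' (value 0) x 2^9 = 0
  Digit '1' (value 1) x 2^8 = 256
  Digit '1' (value 1) x 2^7 = 128
  Digit '1' (value 1) x 2^6 = 64
  Digit '1' (value 1) x 2^5 = 32
  Digit '0' (value 0) x 2^4 = 0
  Digit '0' (value 0) x 2^3 = 0
  Digit '1' (value 1) x 2^2 = 4
  Digit '0' (value 0) x 2^1 = 0
  Digit '0' (value 0) x 2^0 = 0
Sum = 2532

2532


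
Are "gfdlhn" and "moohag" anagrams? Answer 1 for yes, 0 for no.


Strings: "gfdlhn", "moohag"
Sorted first:  dfghln
Sorted second: aghmoo
Differ at position 0: 'd' vs 'a' => not anagrams

0


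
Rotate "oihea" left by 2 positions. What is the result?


Input: "oihea", rotate left by 2
First 2 characters: "oi"
Remaining characters: "hea"
Concatenate remaining + first: "hea" + "oi" = "heaoi"

heaoi


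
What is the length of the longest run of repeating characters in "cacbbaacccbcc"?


Input: "cacbbaacccbcc"
Scanning for longest run:
  Position 1 ('a'): new char, reset run to 1
  Position 2 ('c'): new char, reset run to 1
  Position 3 ('b'): new char, reset run to 1
  Position 4 ('b'): continues run of 'b', length=2
  Position 5 ('a'): new char, reset run to 1
  Position 6 ('a'): continues run of 'a', length=2
  Position 7 ('c'): new char, reset run to 1
  Position 8 ('c'): continues run of 'c', length=2
  Position 9 ('c'): continues run of 'c', length=3
  Position 10 ('b'): new char, reset run to 1
  Position 11 ('c'): new char, reset run to 1
  Position 12 ('c'): continues run of 'c', length=2
Longest run: 'c' with length 3

3


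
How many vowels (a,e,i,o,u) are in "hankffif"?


Input: hankffif
Checking each character:
  'h' at position 0: consonant
  'a' at position 1: vowel (running total: 1)
  'n' at position 2: consonant
  'k' at position 3: consonant
  'f' at position 4: consonant
  'f' at position 5: consonant
  'i' at position 6: vowel (running total: 2)
  'f' at position 7: consonant
Total vowels: 2

2


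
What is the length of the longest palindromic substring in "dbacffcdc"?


Input: "dbacffcdc"
Checking substrings for palindromes:
  [3:7] "cffc" (len 4) => palindrome
  [6:9] "cdc" (len 3) => palindrome
  [4:6] "ff" (len 2) => palindrome
Longest palindromic substring: "cffc" with length 4

4


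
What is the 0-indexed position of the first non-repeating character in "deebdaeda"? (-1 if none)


Input: deebdaeda
Character frequencies:
  'a': 2
  'b': 1
  'd': 3
  'e': 3
Scanning left to right for freq == 1:
  Position 0 ('d'): freq=3, skip
  Position 1 ('e'): freq=3, skip
  Position 2 ('e'): freq=3, skip
  Position 3 ('b'): unique! => answer = 3

3


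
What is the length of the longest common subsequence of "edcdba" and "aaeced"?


LCS of "edcdba" and "aaeced"
DP table:
           a    a    e    c    e    d
      0    0    0    0    0    0    0
  e   0    0    0    1    1    1    1
  d   0    0    0    1    1    1    2
  c   0    0    0    1    2    2    2
  d   0    0    0    1    2    2    3
  b   0    0    0    1    2    2    3
  a   0    1    1    1    2    2    3
LCS length = dp[6][6] = 3

3


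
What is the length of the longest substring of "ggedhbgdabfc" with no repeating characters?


Input: "ggedhbgdabfc"
Sliding window (track last position of each char):
  Position 0 ('g'): window [0,0] length 1 -- new best
  Position 1 ('g'): repeat (last at 0), move window start to 1
  Position 1 ('g'): window [1,1] length 1
  Position 2 ('e'): window [1,2] length 2 -- new best
  Position 3 ('d'): window [1,3] length 3 -- new best
  Position 4 ('h'): window [1,4] length 4 -- new best
  Position 5 ('b'): window [1,5] length 5 -- new best
  Position 6 ('g'): repeat (last at 1), move window start to 2
  Position 6 ('g'): window [2,6] length 5
  Position 7 ('d'): repeat (last at 3), move window start to 4
  Position 7 ('d'): window [4,7] length 4
  Position 8 ('a'): window [4,8] length 5
  Position 9 ('b'): repeat (last at 5), move window start to 6
  Position 9 ('b'): window [6,9] length 4
  Position 10 ('f'): window [6,10] length 5
  Position 11 ('c'): window [6,11] length 6 -- new best
Longest substring with no repeats: "gdabfc" with length 6

6


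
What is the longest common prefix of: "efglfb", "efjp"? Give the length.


Words: efglfb, efjp
  Position 0: all 'e' => match
  Position 1: all 'f' => match
  Position 2: ('g', 'j') => mismatch, stop
LCP = "ef" (length 2)

2


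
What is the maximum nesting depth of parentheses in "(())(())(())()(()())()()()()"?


Input: "(())(())(())()(()())()()()()"
Tracking depth:
  Position 0 '(': depth becomes 1
  Position 1 '(': depth becomes 2
  Position 2 ')': depth becomes 1
  Position 3 ')': depth becomes 0
  Position 4 '(': depth becomes 1
  Position 5 '(': depth becomes 2
  Position 6 ')': depth becomes 1
  Position 7 ')': depth becomes 0
  Position 8 '(': depth becomes 1
  Position 9 '(': depth becomes 2
  Position 10 ')': depth becomes 1
  Position 11 ')': depth becomes 0
  Position 12 '(': depth becomes 1
  Position 13 ')': depth becomes 0
  Position 14 '(': depth becomes 1
  Position 15 '(': depth becomes 2
  Position 16 ')': depth becomes 1
  Position 17 '(': depth becomes 2
  Position 18 ')': depth becomes 1
  Position 19 ')': depth becomes 0
  Position 20 '(': depth becomes 1
  Position 21 ')': depth becomes 0
  Position 22 '(': depth becomes 1
  Position 23 ')': depth becomes 0
  Position 24 '(': depth becomes 1
  Position 25 ')': depth becomes 0
  Position 26 '(': depth becomes 1
  Position 27 ')': depth becomes 0
Maximum depth reached: 2

2


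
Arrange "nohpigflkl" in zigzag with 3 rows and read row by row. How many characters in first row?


Zigzag "nohpigflkl" into 3 rows:
Placing characters:
  'n' => row 0
  'o' => row 1
  'h' => row 2
  'p' => row 1
  'i' => row 0
  'g' => row 1
  'f' => row 2
  'l' => row 1
  'k' => row 0
  'l' => row 1
Rows:
  Row 0: "nik"
  Row 1: "opgll"
  Row 2: "hf"
First row length: 3

3


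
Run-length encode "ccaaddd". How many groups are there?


Input: ccaaddd
Scanning for consecutive runs:
  Group 1: 'c' x 2 (positions 0-1)
  Group 2: 'a' x 2 (positions 2-3)
  Group 3: 'd' x 3 (positions 4-6)
Total groups: 3

3


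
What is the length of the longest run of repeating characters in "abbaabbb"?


Input: "abbaabbb"
Scanning for longest run:
  Position 1 ('b'): new char, reset run to 1
  Position 2 ('b'): continues run of 'b', length=2
  Position 3 ('a'): new char, reset run to 1
  Position 4 ('a'): continues run of 'a', length=2
  Position 5 ('b'): new char, reset run to 1
  Position 6 ('b'): continues run of 'b', length=2
  Position 7 ('b'): continues run of 'b', length=3
Longest run: 'b' with length 3

3
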